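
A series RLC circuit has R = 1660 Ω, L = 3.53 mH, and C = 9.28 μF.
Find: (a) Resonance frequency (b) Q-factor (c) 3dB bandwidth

Step 1 — Resonance condition Im(Z)=0 gives ω₀ = 1/√(LC).
Step 2 — ω₀ = 1/√(0.00353·9.28e-06) = 5525 rad/s.
Step 3 — f₀ = ω₀/(2π) = 879.3 Hz.
Step 4 — Series Q: Q = ω₀L/R = 5525·0.00353/1660 = 0.01175.
Step 5 — 3dB bandwidth: Δω = ω₀/Q = 4.703e+05 rad/s; BW = Δω/(2π) = 7.484e+04 Hz.

(a) f₀ = 879.3 Hz  (b) Q = 0.01175  (c) BW = 7.484e+04 Hz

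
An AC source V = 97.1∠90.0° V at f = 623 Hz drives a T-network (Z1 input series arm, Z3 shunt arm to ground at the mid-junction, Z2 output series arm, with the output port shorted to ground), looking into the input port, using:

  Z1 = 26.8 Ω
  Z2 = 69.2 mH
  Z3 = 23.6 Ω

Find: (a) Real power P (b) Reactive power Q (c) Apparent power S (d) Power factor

Step 1 — Angular frequency: ω = 2π·f = 2π·623 = 3914 rad/s.
Step 2 — Component impedances:
  Z1: Z = R = 26.8 Ω
  Z2: Z = jωL = j·3914·0.0692 = 0 + j270.9 Ω
  Z3: Z = R = 23.6 Ω
Step 3 — With the output port shorted to ground, the output series arm Z2 runs from the junction to ground; the shunt arm Z3 also runs from the junction to ground. They appear in parallel: Z3 || Z2 = 23.42 + j2.041 Ω.
Step 4 — Series with input arm Z1: Z_in = Z1 + (Z3 || Z2) = 50.22 + j2.041 Ω = 50.26∠2.3° Ω.
Step 5 — Source phasor: V = 97.1∠90.0° V = 0 + j97.1 V.
Step 6 — Current: I = V / Z = 0.07843 + j1.93 A = 1.932∠87.7° A.
Step 7 — Complex power: S = V·I* = 187.4 + j7.615 VA.
Step 8 — Real power: P = Re(S) = 187.4 W.
Step 9 — Reactive power: Q = Im(S) = 7.615 VAR.
Step 10 — Apparent power: |S| = 187.6 VA.
Step 11 — Power factor: PF = P/|S| = 0.9992 (lagging).

(a) P = 187.4 W  (b) Q = 7.615 VAR  (c) S = 187.6 VA  (d) PF = 0.9992 (lagging)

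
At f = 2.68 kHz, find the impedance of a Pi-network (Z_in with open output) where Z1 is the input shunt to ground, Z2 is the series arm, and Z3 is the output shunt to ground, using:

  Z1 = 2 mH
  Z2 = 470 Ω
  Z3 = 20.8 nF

Step 1 — Angular frequency: ω = 2π·f = 2π·2680 = 1.684e+04 rad/s.
Step 2 — Component impedances:
  Z1: Z = jωL = j·1.684e+04·0.002 = 0 + j33.68 Ω
  Z2: Z = R = 470 Ω
  Z3: Z = 1/(jωC) = -j/(ω·C) = 0 - j2855 Ω
Step 3 — With open output, the series arm Z2 and the output shunt Z3 appear in series to ground: Z2 + Z3 = 470 - j2855 Ω.
Step 4 — Parallel with input shunt Z1: Z_in = Z1 || (Z2 + Z3) = 0.06516 + j34.07 Ω = 34.07∠89.9° Ω.

Z = 0.06516 + j34.07 Ω = 34.07∠89.9° Ω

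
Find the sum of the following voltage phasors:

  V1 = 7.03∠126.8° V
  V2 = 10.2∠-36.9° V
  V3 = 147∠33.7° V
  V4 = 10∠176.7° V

Step 1 — Convert each phasor to rectangular form:
  V1 = 7.03·(cos(126.8°) + j·sin(126.8°)) = -4.211 + j5.629 V
  V2 = 10.2·(cos(-36.9°) + j·sin(-36.9°)) = 8.157 - j6.124 V
  V3 = 147·(cos(33.7°) + j·sin(33.7°)) = 122.3 + j81.56 V
  V4 = 10·(cos(176.7°) + j·sin(176.7°)) = -9.983 + j0.5756 V
Step 2 — Sum components: V_total = 116.3 + j81.64 V.
Step 3 — Convert to polar: |V_total| = 142.1 V, ∠V_total = 35.1°.

V_total = 142.1∠35.1° V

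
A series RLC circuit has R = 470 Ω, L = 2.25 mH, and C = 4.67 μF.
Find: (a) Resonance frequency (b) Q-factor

Step 1 — Resonance condition Im(Z)=0 gives ω₀ = 1/√(LC).
Step 2 — ω₀ = 1/√(0.00225·4.67e-06) = 9756 rad/s.
Step 3 — f₀ = ω₀/(2π) = 1553 Hz.
Step 4 — Series Q: Q = ω₀L/R = 9756·0.00225/470 = 0.0467.

(a) f₀ = 1553 Hz  (b) Q = 0.0467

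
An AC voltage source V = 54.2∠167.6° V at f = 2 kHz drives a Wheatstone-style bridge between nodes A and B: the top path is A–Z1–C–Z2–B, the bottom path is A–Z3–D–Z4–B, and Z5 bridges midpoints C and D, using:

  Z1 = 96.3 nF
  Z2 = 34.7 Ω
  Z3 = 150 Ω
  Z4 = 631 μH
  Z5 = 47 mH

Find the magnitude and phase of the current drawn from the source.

Step 1 — Angular frequency: ω = 2π·f = 2π·2000 = 1.257e+04 rad/s.
Step 2 — Component impedances:
  Z1: Z = 1/(jωC) = -j/(ω·C) = 0 - j826.3 Ω
  Z2: Z = R = 34.7 Ω
  Z3: Z = R = 150 Ω
  Z4: Z = jωL = j·1.257e+04·0.000631 = 0 + j7.929 Ω
  Z5: Z = jωL = j·1.257e+04·0.047 = 0 + j590.6 Ω
Step 3 — Bridge requires nodal analysis (the Z5 bridge couples midpoints C and D, so the two paths cannot be reduced to a simple series/parallel combination). Setting node B to ground and injecting 1 A at node A, the 3-node admittance system at A, C, D solves to V_A = Z_AB = 146.9 - j18.79 Ω = 148.1∠-7.3° Ω.
Step 4 — Source phasor: V = 54.2∠167.6° V = -52.94 + j11.64 V.
Step 5 — Ohm's law: I = V / Z_total = (-52.94 + j11.64) / (146.9 - j18.79) = -0.3646 + j0.03261 A.
Step 6 — Convert to polar: |I| = 0.366 A, ∠I = 174.9°.

I = 0.366∠174.9° A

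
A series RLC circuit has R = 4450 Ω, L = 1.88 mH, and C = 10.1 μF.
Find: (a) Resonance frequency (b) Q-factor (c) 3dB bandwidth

Step 1 — Resonance: ω₀ = 1/√(LC) = 1/√(0.00188·1.01e-05) = 7257 rad/s.
Step 2 — f₀ = ω₀/(2π) = 1155 Hz.
Step 3 — Series Q: Q = ω₀L/R = 7257·0.00188/4450 = 0.003066.
Step 4 — Bandwidth: Δω = ω₀/Q = 2.367e+06 rad/s; BW = Δω/(2π) = 3.767e+05 Hz.

(a) f₀ = 1155 Hz  (b) Q = 0.003066  (c) BW = 3.767e+05 Hz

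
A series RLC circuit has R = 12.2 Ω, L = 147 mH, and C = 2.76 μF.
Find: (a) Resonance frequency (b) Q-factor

Step 1 — Resonance condition Im(Z)=0 gives ω₀ = 1/√(LC).
Step 2 — ω₀ = 1/√(0.147·2.76e-06) = 1570 rad/s.
Step 3 — f₀ = ω₀/(2π) = 249.9 Hz.
Step 4 — Series Q: Q = ω₀L/R = 1570·0.147/12.2 = 18.92.

(a) f₀ = 249.9 Hz  (b) Q = 18.92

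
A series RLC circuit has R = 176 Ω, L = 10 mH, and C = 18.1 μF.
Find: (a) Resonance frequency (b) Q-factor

Step 1 — Resonance condition Im(Z)=0 gives ω₀ = 1/√(LC).
Step 2 — ω₀ = 1/√(0.01·1.81e-05) = 2351 rad/s.
Step 3 — f₀ = ω₀/(2π) = 374.1 Hz.
Step 4 — Series Q: Q = ω₀L/R = 2351·0.01/176 = 0.1336.

(a) f₀ = 374.1 Hz  (b) Q = 0.1336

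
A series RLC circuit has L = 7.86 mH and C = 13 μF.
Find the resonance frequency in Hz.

Step 1 — Resonance condition Im(Z)=0 gives ω₀ = 1/√(LC).
Step 2 — ω₀ = 1/√(0.00786·1.3e-05) = 3128 rad/s.
Step 3 — f₀ = ω₀/(2π) = 497.9 Hz.

f₀ = 497.9 Hz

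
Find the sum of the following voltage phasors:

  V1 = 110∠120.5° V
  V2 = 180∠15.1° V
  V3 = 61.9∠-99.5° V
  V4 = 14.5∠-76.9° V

Step 1 — Convert each phasor to rectangular form:
  V1 = 110·(cos(120.5°) + j·sin(120.5°)) = -55.83 + j94.78 V
  V2 = 180·(cos(15.1°) + j·sin(15.1°)) = 173.8 + j46.89 V
  V3 = 61.9·(cos(-99.5°) + j·sin(-99.5°)) = -10.22 - j61.05 V
  V4 = 14.5·(cos(-76.9°) + j·sin(-76.9°)) = 3.286 - j14.12 V
Step 2 — Sum components: V_total = 111 + j66.5 V.
Step 3 — Convert to polar: |V_total| = 129.4 V, ∠V_total = 30.9°.

V_total = 129.4∠30.9° V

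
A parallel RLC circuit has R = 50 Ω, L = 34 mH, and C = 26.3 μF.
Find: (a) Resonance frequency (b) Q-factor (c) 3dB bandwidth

Step 1 — Resonance: ω₀ = 1/√(LC) = 1/√(0.034·2.63e-05) = 1058 rad/s.
Step 2 — f₀ = ω₀/(2π) = 168.3 Hz.
Step 3 — Parallel Q: Q = R/(ω₀L) = 50/(1058·0.034) = 1.391.
Step 4 — Bandwidth: Δω = ω₀/Q = 760.5 rad/s; BW = Δω/(2π) = 121 Hz.

(a) f₀ = 168.3 Hz  (b) Q = 1.391  (c) BW = 121 Hz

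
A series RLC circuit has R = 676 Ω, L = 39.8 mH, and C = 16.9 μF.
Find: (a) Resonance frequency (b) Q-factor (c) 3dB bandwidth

Step 1 — Resonance: ω₀ = 1/√(LC) = 1/√(0.0398·1.69e-05) = 1219 rad/s.
Step 2 — f₀ = ω₀/(2π) = 194.1 Hz.
Step 3 — Series Q: Q = ω₀L/R = 1219·0.0398/676 = 0.07179.
Step 4 — Bandwidth: Δω = ω₀/Q = 1.698e+04 rad/s; BW = Δω/(2π) = 2703 Hz.

(a) f₀ = 194.1 Hz  (b) Q = 0.07179  (c) BW = 2703 Hz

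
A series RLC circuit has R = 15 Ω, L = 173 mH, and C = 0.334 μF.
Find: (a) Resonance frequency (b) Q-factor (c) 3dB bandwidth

Step 1 — Resonance condition Im(Z)=0 gives ω₀ = 1/√(LC).
Step 2 — ω₀ = 1/√(0.173·3.34e-07) = 4160 rad/s.
Step 3 — f₀ = ω₀/(2π) = 662.1 Hz.
Step 4 — Series Q: Q = ω₀L/R = 4160·0.173/15 = 47.98.
Step 5 — 3dB bandwidth: Δω = ω₀/Q = 86.71 rad/s; BW = Δω/(2π) = 13.8 Hz.

(a) f₀ = 662.1 Hz  (b) Q = 47.98  (c) BW = 13.8 Hz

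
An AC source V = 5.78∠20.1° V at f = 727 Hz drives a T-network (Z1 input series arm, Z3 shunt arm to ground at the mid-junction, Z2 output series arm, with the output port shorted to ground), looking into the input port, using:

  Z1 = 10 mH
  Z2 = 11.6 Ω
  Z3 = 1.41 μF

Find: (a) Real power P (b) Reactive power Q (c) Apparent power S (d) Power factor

Step 1 — Angular frequency: ω = 2π·f = 2π·727 = 4568 rad/s.
Step 2 — Component impedances:
  Z1: Z = jωL = j·4568·0.01 = 0 + j45.68 Ω
  Z2: Z = R = 11.6 Ω
  Z3: Z = 1/(jωC) = -j/(ω·C) = 0 - j155.3 Ω
Step 3 — With the output port shorted to ground, the output series arm Z2 runs from the junction to ground; the shunt arm Z3 also runs from the junction to ground. They appear in parallel: Z3 || Z2 = 11.54 - j0.8619 Ω.
Step 4 — Series with input arm Z1: Z_in = Z1 + (Z3 || Z2) = 11.54 + j44.82 Ω = 46.28∠75.6° Ω.
Step 5 — Source phasor: V = 5.78∠20.1° V = 5.428 + j1.986 V.
Step 6 — Current: I = V / Z = 0.0708 - j0.1029 A = 0.1249∠-55.5° A.
Step 7 — Complex power: S = V·I* = 0.18 + j0.6991 VA.
Step 8 — Real power: P = Re(S) = 0.18 W.
Step 9 — Reactive power: Q = Im(S) = 0.6991 VAR.
Step 10 — Apparent power: |S| = 0.7219 VA.
Step 11 — Power factor: PF = P/|S| = 0.2493 (lagging).

(a) P = 0.18 W  (b) Q = 0.6991 VAR  (c) S = 0.7219 VA  (d) PF = 0.2493 (lagging)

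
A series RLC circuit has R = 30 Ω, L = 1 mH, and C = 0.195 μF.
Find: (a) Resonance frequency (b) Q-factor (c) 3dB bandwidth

Step 1 — Resonance: ω₀ = 1/√(LC) = 1/√(0.001·1.95e-07) = 7.161e+04 rad/s.
Step 2 — f₀ = ω₀/(2π) = 1.14e+04 Hz.
Step 3 — Series Q: Q = ω₀L/R = 7.161e+04·0.001/30 = 2.387.
Step 4 — Bandwidth: Δω = ω₀/Q = 3e+04 rad/s; BW = Δω/(2π) = 4775 Hz.

(a) f₀ = 1.14e+04 Hz  (b) Q = 2.387  (c) BW = 4775 Hz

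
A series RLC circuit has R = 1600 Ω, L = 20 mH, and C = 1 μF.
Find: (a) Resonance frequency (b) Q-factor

Step 1 — Resonance condition Im(Z)=0 gives ω₀ = 1/√(LC).
Step 2 — ω₀ = 1/√(0.02·1e-06) = 7071 rad/s.
Step 3 — f₀ = ω₀/(2π) = 1125 Hz.
Step 4 — Series Q: Q = ω₀L/R = 7071·0.02/1600 = 0.08839.

(a) f₀ = 1125 Hz  (b) Q = 0.08839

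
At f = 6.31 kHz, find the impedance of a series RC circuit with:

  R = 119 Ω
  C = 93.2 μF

Step 1 — Angular frequency: ω = 2π·f = 2π·6310 = 3.965e+04 rad/s.
Step 2 — Component impedances:
  R: Z = R = 119 Ω
  C: Z = 1/(jωC) = -j/(ω·C) = 0 - j0.2706 Ω
Step 3 — Series combination: Z_total = R + C = 119 - j0.2706 Ω = 119∠-0.1° Ω.

Z = 119 - j0.2706 Ω = 119∠-0.1° Ω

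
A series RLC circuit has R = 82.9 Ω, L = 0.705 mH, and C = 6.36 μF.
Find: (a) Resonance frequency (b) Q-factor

Step 1 — Resonance condition Im(Z)=0 gives ω₀ = 1/√(LC).
Step 2 — ω₀ = 1/√(0.000705·6.36e-06) = 1.493e+04 rad/s.
Step 3 — f₀ = ω₀/(2π) = 2377 Hz.
Step 4 — Series Q: Q = ω₀L/R = 1.493e+04·0.000705/82.9 = 0.127.

(a) f₀ = 2377 Hz  (b) Q = 0.127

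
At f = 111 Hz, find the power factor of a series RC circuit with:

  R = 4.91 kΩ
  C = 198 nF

Step 1 — Angular frequency: ω = 2π·f = 2π·111 = 697.4 rad/s.
Step 2 — Component impedances:
  R: Z = R = 4910 Ω
  C: Z = 1/(jωC) = -j/(ω·C) = 0 - j7242 Ω
Step 3 — Series combination: Z_total = R + C = 4910 - j7242 Ω = 8749∠-55.9° Ω.
Step 4 — Power factor: PF = cos(φ) = Re(Z)/|Z| = 4910/8749 = 0.5612.
Step 5 — Type: Im(Z) = -7242 ⇒ leading (phase φ = -55.9°).

PF = 0.5612 (leading, φ = -55.9°)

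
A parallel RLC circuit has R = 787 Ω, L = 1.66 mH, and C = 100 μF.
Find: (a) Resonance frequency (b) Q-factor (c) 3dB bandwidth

Step 1 — Resonance: ω₀ = 1/√(LC) = 1/√(0.00166·0.0001) = 2454 rad/s.
Step 2 — f₀ = ω₀/(2π) = 390.6 Hz.
Step 3 — Parallel Q: Q = R/(ω₀L) = 787/(2454·0.00166) = 193.2.
Step 4 — Bandwidth: Δω = ω₀/Q = 12.71 rad/s; BW = Δω/(2π) = 2.022 Hz.

(a) f₀ = 390.6 Hz  (b) Q = 193.2  (c) BW = 2.022 Hz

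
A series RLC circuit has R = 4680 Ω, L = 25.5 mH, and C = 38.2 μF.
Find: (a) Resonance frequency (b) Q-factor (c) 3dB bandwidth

Step 1 — Resonance condition Im(Z)=0 gives ω₀ = 1/√(LC).
Step 2 — ω₀ = 1/√(0.0255·3.82e-05) = 1013 rad/s.
Step 3 — f₀ = ω₀/(2π) = 161.3 Hz.
Step 4 — Series Q: Q = ω₀L/R = 1013·0.0255/4680 = 0.005521.
Step 5 — 3dB bandwidth: Δω = ω₀/Q = 1.835e+05 rad/s; BW = Δω/(2π) = 2.921e+04 Hz.

(a) f₀ = 161.3 Hz  (b) Q = 0.005521  (c) BW = 2.921e+04 Hz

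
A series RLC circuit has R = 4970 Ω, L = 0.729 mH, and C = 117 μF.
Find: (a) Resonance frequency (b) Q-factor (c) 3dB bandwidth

Step 1 — Resonance condition Im(Z)=0 gives ω₀ = 1/√(LC).
Step 2 — ω₀ = 1/√(0.000729·0.000117) = 3424 rad/s.
Step 3 — f₀ = ω₀/(2π) = 545 Hz.
Step 4 — Series Q: Q = ω₀L/R = 3424·0.000729/4970 = 0.0005022.
Step 5 — 3dB bandwidth: Δω = ω₀/Q = 6.818e+06 rad/s; BW = Δω/(2π) = 1.085e+06 Hz.

(a) f₀ = 545 Hz  (b) Q = 0.0005022  (c) BW = 1.085e+06 Hz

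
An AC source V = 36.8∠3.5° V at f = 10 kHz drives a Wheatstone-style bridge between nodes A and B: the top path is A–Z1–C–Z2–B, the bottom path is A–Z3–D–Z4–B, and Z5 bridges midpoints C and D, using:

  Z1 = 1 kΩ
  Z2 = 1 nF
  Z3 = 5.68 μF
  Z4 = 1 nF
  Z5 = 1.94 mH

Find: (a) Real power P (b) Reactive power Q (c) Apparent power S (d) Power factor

Step 1 — Angular frequency: ω = 2π·f = 2π·1e+04 = 6.283e+04 rad/s.
Step 2 — Component impedances:
  Z1: Z = R = 1000 Ω
  Z2: Z = 1/(jωC) = -j/(ω·C) = 0 - j1.592e+04 Ω
  Z3: Z = 1/(jωC) = -j/(ω·C) = 0 - j2.802 Ω
  Z4: Z = 1/(jωC) = -j/(ω·C) = 0 - j1.592e+04 Ω
  Z5: Z = jωL = j·6.283e+04·0.00194 = 0 + j121.9 Ω
Step 3 — Bridge requires nodal analysis (the Z5 bridge couples midpoints C and D, so the two paths cannot be reduced to a simple series/parallel combination). Setting node B to ground and injecting 1 A at node A, the 3-node admittance system at A, C, D solves to V_A = Z_AB = 3.36 - j7930 Ω = 7930∠-90.0° Ω.
Step 4 — Source phasor: V = 36.8∠3.5° V = 36.73 + j2.247 V.
Step 5 — Current: I = V / Z = -0.0002813 + j0.004632 A = 0.00464∠93.5° A.
Step 6 — Complex power: S = V·I* = 7.235e-05 - j0.1708 VA.
Step 7 — Real power: P = Re(S) = 7.235e-05 W.
Step 8 — Reactive power: Q = Im(S) = -0.1708 VAR.
Step 9 — Apparent power: |S| = 0.1708 VA.
Step 10 — Power factor: PF = P/|S| = 0.0004237 (leading).

(a) P = 7.235e-05 W  (b) Q = -0.1708 VAR  (c) S = 0.1708 VA  (d) PF = 0.0004237 (leading)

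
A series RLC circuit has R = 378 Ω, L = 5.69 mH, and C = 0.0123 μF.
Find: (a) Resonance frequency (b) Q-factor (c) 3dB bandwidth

Step 1 — Resonance: ω₀ = 1/√(LC) = 1/√(0.00569·1.23e-08) = 1.195e+05 rad/s.
Step 2 — f₀ = ω₀/(2π) = 1.902e+04 Hz.
Step 3 — Series Q: Q = ω₀L/R = 1.195e+05·0.00569/378 = 1.799.
Step 4 — Bandwidth: Δω = ω₀/Q = 6.643e+04 rad/s; BW = Δω/(2π) = 1.057e+04 Hz.

(a) f₀ = 1.902e+04 Hz  (b) Q = 1.799  (c) BW = 1.057e+04 Hz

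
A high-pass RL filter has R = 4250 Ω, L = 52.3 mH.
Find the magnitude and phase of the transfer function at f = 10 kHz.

Step 1 — Angular frequency: ω = 2π·1e+04 = 6.283e+04 rad/s.
Step 2 — Transfer function: H(jω) = jωL/(R + jωL).
Step 3 — Numerator jωL = j·3286; denominator R + jωL = 4250 + j3286.
Step 4 — H = 0.3742 + j0.4839.
Step 5 — Magnitude: |H| = 0.6117 (-4.3 dB); phase: φ = 52.3°.

|H| = 0.6117 (-4.3 dB), φ = 52.3°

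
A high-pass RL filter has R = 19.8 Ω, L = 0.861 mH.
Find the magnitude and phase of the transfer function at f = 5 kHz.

Step 1 — Angular frequency: ω = 2π·5000 = 3.142e+04 rad/s.
Step 2 — Transfer function: H(jω) = jωL/(R + jωL).
Step 3 — Numerator jωL = j·27.05; denominator R + jωL = 19.8 + j27.05.
Step 4 — H = 0.6511 + j0.4766.
Step 5 — Magnitude: |H| = 0.8069 (-1.9 dB); phase: φ = 36.2°.

|H| = 0.8069 (-1.9 dB), φ = 36.2°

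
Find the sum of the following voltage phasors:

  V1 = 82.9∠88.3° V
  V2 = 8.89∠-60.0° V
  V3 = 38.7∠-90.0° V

Step 1 — Convert each phasor to rectangular form:
  V1 = 82.9·(cos(88.3°) + j·sin(88.3°)) = 2.459 + j82.86 V
  V2 = 8.89·(cos(-60.0°) + j·sin(-60.0°)) = 4.445 - j7.699 V
  V3 = 38.7·(cos(-90.0°) + j·sin(-90.0°)) = 0 - j38.7 V
Step 2 — Sum components: V_total = 6.904 + j36.46 V.
Step 3 — Convert to polar: |V_total| = 37.11 V, ∠V_total = 79.3°.

V_total = 37.11∠79.3° V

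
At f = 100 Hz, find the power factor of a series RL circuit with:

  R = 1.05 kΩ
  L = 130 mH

Step 1 — Angular frequency: ω = 2π·f = 2π·100 = 628.3 rad/s.
Step 2 — Component impedances:
  R: Z = R = 1050 Ω
  L: Z = jωL = j·628.3·0.13 = 0 + j81.68 Ω
Step 3 — Series combination: Z_total = R + L = 1050 + j81.68 Ω = 1053∠4.4° Ω.
Step 4 — Power factor: PF = cos(φ) = Re(Z)/|Z| = 1050/1053.2 = 0.997.
Step 5 — Type: Im(Z) = 81.68 ⇒ lagging (phase φ = 4.4°).

PF = 0.997 (lagging, φ = 4.4°)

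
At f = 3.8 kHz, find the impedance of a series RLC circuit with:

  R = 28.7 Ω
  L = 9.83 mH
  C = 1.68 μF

Step 1 — Angular frequency: ω = 2π·f = 2π·3800 = 2.388e+04 rad/s.
Step 2 — Component impedances:
  R: Z = R = 28.7 Ω
  L: Z = jωL = j·2.388e+04·0.00983 = 0 + j234.7 Ω
  C: Z = 1/(jωC) = -j/(ω·C) = 0 - j24.93 Ω
Step 3 — Series combination: Z_total = R + L + C = 28.7 + j209.8 Ω = 211.7∠82.2° Ω.

Z = 28.7 + j209.8 Ω = 211.7∠82.2° Ω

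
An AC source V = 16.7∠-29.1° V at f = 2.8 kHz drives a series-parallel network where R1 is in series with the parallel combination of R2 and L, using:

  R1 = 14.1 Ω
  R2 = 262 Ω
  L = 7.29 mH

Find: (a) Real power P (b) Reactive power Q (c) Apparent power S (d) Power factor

Step 1 — Angular frequency: ω = 2π·f = 2π·2800 = 1.759e+04 rad/s.
Step 2 — Component impedances:
  R1: Z = R = 14.1 Ω
  R2: Z = R = 262 Ω
  L: Z = jωL = j·1.759e+04·0.00729 = 0 + j128.3 Ω
Step 3 — Parallel branch: R2 || L = 1/(1/R2 + 1/L) = 50.65 + j103.5 Ω.
Step 4 — Series with R1: Z_total = R1 + (R2 || L) = 64.75 + j103.5 Ω = 122∠58.0° Ω.
Step 5 — Source phasor: V = 16.7∠-29.1° V = 14.59 - j8.122 V.
Step 6 — Current: I = V / Z = 0.007014 - j0.1366 A = 0.1368∠-87.1° A.
Step 7 — Complex power: S = V·I* = 1.212 + j1.937 VA.
Step 8 — Real power: P = Re(S) = 1.212 W.
Step 9 — Reactive power: Q = Im(S) = 1.937 VAR.
Step 10 — Apparent power: |S| = 2.285 VA.
Step 11 — Power factor: PF = P/|S| = 0.5305 (lagging).

(a) P = 1.212 W  (b) Q = 1.937 VAR  (c) S = 2.285 VA  (d) PF = 0.5305 (lagging)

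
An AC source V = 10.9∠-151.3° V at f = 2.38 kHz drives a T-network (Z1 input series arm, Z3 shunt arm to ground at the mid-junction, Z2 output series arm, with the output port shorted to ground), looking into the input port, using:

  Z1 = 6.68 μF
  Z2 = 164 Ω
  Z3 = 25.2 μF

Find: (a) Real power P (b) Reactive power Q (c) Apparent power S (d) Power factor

Step 1 — Angular frequency: ω = 2π·f = 2π·2380 = 1.495e+04 rad/s.
Step 2 — Component impedances:
  Z1: Z = 1/(jωC) = -j/(ω·C) = 0 - j10.01 Ω
  Z2: Z = R = 164 Ω
  Z3: Z = 1/(jωC) = -j/(ω·C) = 0 - j2.654 Ω
Step 3 — With the output port shorted to ground, the output series arm Z2 runs from the junction to ground; the shunt arm Z3 also runs from the junction to ground. They appear in parallel: Z3 || Z2 = 0.04293 - j2.653 Ω.
Step 4 — Series with input arm Z1: Z_in = Z1 + (Z3 || Z2) = 0.04293 - j12.66 Ω = 12.66∠-89.8° Ω.
Step 5 — Source phasor: V = 10.9∠-151.3° V = -9.561 - j5.234 V.
Step 6 — Current: I = V / Z = 0.4108 - j0.7564 A = 0.8607∠-61.5° A.
Step 7 — Complex power: S = V·I* = 0.0318 - j9.382 VA.
Step 8 — Real power: P = Re(S) = 0.0318 W.
Step 9 — Reactive power: Q = Im(S) = -9.382 VAR.
Step 10 — Apparent power: |S| = 9.382 VA.
Step 11 — Power factor: PF = P/|S| = 0.00339 (leading).

(a) P = 0.0318 W  (b) Q = -9.382 VAR  (c) S = 9.382 VA  (d) PF = 0.00339 (leading)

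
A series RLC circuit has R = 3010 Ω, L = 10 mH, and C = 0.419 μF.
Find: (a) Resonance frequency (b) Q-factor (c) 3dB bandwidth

Step 1 — Resonance condition Im(Z)=0 gives ω₀ = 1/√(LC).
Step 2 — ω₀ = 1/√(0.01·4.19e-07) = 1.545e+04 rad/s.
Step 3 — f₀ = ω₀/(2π) = 2459 Hz.
Step 4 — Series Q: Q = ω₀L/R = 1.545e+04·0.01/3010 = 0.05132.
Step 5 — 3dB bandwidth: Δω = ω₀/Q = 3.01e+05 rad/s; BW = Δω/(2π) = 4.791e+04 Hz.

(a) f₀ = 2459 Hz  (b) Q = 0.05132  (c) BW = 4.791e+04 Hz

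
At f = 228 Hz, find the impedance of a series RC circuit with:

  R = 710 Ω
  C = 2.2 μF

Step 1 — Angular frequency: ω = 2π·f = 2π·228 = 1433 rad/s.
Step 2 — Component impedances:
  R: Z = R = 710 Ω
  C: Z = 1/(jωC) = -j/(ω·C) = 0 - j317.3 Ω
Step 3 — Series combination: Z_total = R + C = 710 - j317.3 Ω = 777.7∠-24.1° Ω.

Z = 710 - j317.3 Ω = 777.7∠-24.1° Ω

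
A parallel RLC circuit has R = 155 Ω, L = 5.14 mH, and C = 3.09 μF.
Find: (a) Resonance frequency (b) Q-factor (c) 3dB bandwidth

Step 1 — Resonance: ω₀ = 1/√(LC) = 1/√(0.00514·3.09e-06) = 7935 rad/s.
Step 2 — f₀ = ω₀/(2π) = 1263 Hz.
Step 3 — Parallel Q: Q = R/(ω₀L) = 155/(7935·0.00514) = 3.8.
Step 4 — Bandwidth: Δω = ω₀/Q = 2088 rad/s; BW = Δω/(2π) = 332.3 Hz.

(a) f₀ = 1263 Hz  (b) Q = 3.8  (c) BW = 332.3 Hz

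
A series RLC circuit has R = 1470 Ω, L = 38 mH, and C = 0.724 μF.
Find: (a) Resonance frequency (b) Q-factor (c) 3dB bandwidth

Step 1 — Resonance condition Im(Z)=0 gives ω₀ = 1/√(LC).
Step 2 — ω₀ = 1/√(0.038·7.24e-07) = 6029 rad/s.
Step 3 — f₀ = ω₀/(2π) = 959.5 Hz.
Step 4 — Series Q: Q = ω₀L/R = 6029·0.038/1470 = 0.1558.
Step 5 — 3dB bandwidth: Δω = ω₀/Q = 3.868e+04 rad/s; BW = Δω/(2π) = 6157 Hz.

(a) f₀ = 959.5 Hz  (b) Q = 0.1558  (c) BW = 6157 Hz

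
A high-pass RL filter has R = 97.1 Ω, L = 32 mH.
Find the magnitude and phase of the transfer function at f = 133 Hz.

Step 1 — Angular frequency: ω = 2π·133 = 835.7 rad/s.
Step 2 — Transfer function: H(jω) = jωL/(R + jωL).
Step 3 — Numerator jωL = j·26.74; denominator R + jωL = 97.1 + j26.74.
Step 4 — H = 0.0705 + j0.256.
Step 5 — Magnitude: |H| = 0.2655 (-11.5 dB); phase: φ = 74.6°.

|H| = 0.2655 (-11.5 dB), φ = 74.6°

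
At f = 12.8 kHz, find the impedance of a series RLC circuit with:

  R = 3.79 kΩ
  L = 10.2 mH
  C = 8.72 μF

Step 1 — Angular frequency: ω = 2π·f = 2π·1.28e+04 = 8.042e+04 rad/s.
Step 2 — Component impedances:
  R: Z = R = 3790 Ω
  L: Z = jωL = j·8.042e+04·0.0102 = 0 + j820.3 Ω
  C: Z = 1/(jωC) = -j/(ω·C) = 0 - j1.426 Ω
Step 3 — Series combination: Z_total = R + L + C = 3790 + j818.9 Ω = 3877∠12.2° Ω.

Z = 3790 + j818.9 Ω = 3877∠12.2° Ω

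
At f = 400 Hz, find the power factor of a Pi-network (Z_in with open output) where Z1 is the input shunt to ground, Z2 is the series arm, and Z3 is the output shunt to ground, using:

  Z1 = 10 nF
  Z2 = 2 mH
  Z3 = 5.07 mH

Step 1 — Angular frequency: ω = 2π·f = 2π·400 = 2513 rad/s.
Step 2 — Component impedances:
  Z1: Z = 1/(jωC) = -j/(ω·C) = 0 - j3.979e+04 Ω
  Z2: Z = jωL = j·2513·0.002 = 0 + j5.027 Ω
  Z3: Z = jωL = j·2513·0.00507 = 0 + j12.74 Ω
Step 3 — With open output, the series arm Z2 and the output shunt Z3 appear in series to ground: Z2 + Z3 = 0 + j17.77 Ω.
Step 4 — Parallel with input shunt Z1: Z_in = Z1 || (Z2 + Z3) = 0 + j17.78 Ω = 17.78∠90.0° Ω.
Step 5 — Power factor: PF = cos(φ) = Re(Z)/|Z| = -0/17.78 = -0.
Step 6 — Type: Im(Z) = 17.78 ⇒ lagging (phase φ = 90.0°).

PF = -0 (lagging, φ = 90.0°)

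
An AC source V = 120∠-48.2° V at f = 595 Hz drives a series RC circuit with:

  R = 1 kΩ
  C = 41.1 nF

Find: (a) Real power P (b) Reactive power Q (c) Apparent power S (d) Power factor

Step 1 — Angular frequency: ω = 2π·f = 2π·595 = 3738 rad/s.
Step 2 — Component impedances:
  R: Z = R = 1000 Ω
  C: Z = 1/(jωC) = -j/(ω·C) = 0 - j6508 Ω
Step 3 — Series combination: Z_total = R + C = 1000 - j6508 Ω = 6585∠-81.3° Ω.
Step 4 — Source phasor: V = 120∠-48.2° V = 79.98 - j89.46 V.
Step 5 — Current: I = V / Z = 0.01527 + j0.009943 A = 0.01822∠33.1° A.
Step 6 — Complex power: S = V·I* = 0.3321 - j2.162 VA.
Step 7 — Real power: P = Re(S) = 0.3321 W.
Step 8 — Reactive power: Q = Im(S) = -2.162 VAR.
Step 9 — Apparent power: |S| = 2.187 VA.
Step 10 — Power factor: PF = P/|S| = 0.1519 (leading).

(a) P = 0.3321 W  (b) Q = -2.162 VAR  (c) S = 2.187 VA  (d) PF = 0.1519 (leading)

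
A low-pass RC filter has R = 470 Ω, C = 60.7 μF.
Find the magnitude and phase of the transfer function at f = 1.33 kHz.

Step 1 — Angular frequency: ω = 2π·1330 = 8357 rad/s.
Step 2 — Transfer function: H(jω) = 1/(1 + jωRC).
Step 3 — Denominator: 1 + jωRC = 1 + j·8357·470·6.07e-05 = 1 + j238.4.
Step 4 — H = 1.759e-05 - j0.004194.
Step 5 — Magnitude: |H| = 0.004194 (-47.5 dB); phase: φ = -89.8°.

|H| = 0.004194 (-47.5 dB), φ = -89.8°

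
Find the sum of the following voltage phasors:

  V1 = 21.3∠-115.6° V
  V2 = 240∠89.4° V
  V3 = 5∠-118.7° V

Step 1 — Convert each phasor to rectangular form:
  V1 = 21.3·(cos(-115.6°) + j·sin(-115.6°)) = -9.203 - j19.21 V
  V2 = 240·(cos(89.4°) + j·sin(89.4°)) = 2.513 + j240 V
  V3 = 5·(cos(-118.7°) + j·sin(-118.7°)) = -2.401 - j4.386 V
Step 2 — Sum components: V_total = -9.091 + j216.4 V.
Step 3 — Convert to polar: |V_total| = 216.6 V, ∠V_total = 92.4°.

V_total = 216.6∠92.4° V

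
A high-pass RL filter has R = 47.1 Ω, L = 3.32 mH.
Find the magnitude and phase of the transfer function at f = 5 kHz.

Step 1 — Angular frequency: ω = 2π·5000 = 3.142e+04 rad/s.
Step 2 — Transfer function: H(jω) = jωL/(R + jωL).
Step 3 — Numerator jωL = j·104.3; denominator R + jωL = 47.1 + j104.3.
Step 4 — H = 0.8306 + j0.3751.
Step 5 — Magnitude: |H| = 0.9114 (-0.8 dB); phase: φ = 24.3°.

|H| = 0.9114 (-0.8 dB), φ = 24.3°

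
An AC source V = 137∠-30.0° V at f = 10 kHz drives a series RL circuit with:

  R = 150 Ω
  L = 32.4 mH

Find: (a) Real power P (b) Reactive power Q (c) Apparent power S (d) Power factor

Step 1 — Angular frequency: ω = 2π·f = 2π·1e+04 = 6.283e+04 rad/s.
Step 2 — Component impedances:
  R: Z = R = 150 Ω
  L: Z = jωL = j·6.283e+04·0.0324 = 0 + j2036 Ω
Step 3 — Series combination: Z_total = R + L = 150 + j2036 Ω = 2041∠85.8° Ω.
Step 4 — Source phasor: V = 137∠-30.0° V = 118.6 - j68.5 V.
Step 5 — Current: I = V / Z = -0.0292 - j0.06043 A = 0.06712∠-115.8° A.
Step 6 — Complex power: S = V·I* = 0.6757 + j9.17 VA.
Step 7 — Real power: P = Re(S) = 0.6757 W.
Step 8 — Reactive power: Q = Im(S) = 9.17 VAR.
Step 9 — Apparent power: |S| = 9.195 VA.
Step 10 — Power factor: PF = P/|S| = 0.07348 (lagging).

(a) P = 0.6757 W  (b) Q = 9.17 VAR  (c) S = 9.195 VA  (d) PF = 0.07348 (lagging)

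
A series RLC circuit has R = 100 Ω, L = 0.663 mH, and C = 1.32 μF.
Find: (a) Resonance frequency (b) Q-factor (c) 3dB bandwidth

Step 1 — Resonance: ω₀ = 1/√(LC) = 1/√(0.000663·1.32e-06) = 3.38e+04 rad/s.
Step 2 — f₀ = ω₀/(2π) = 5380 Hz.
Step 3 — Series Q: Q = ω₀L/R = 3.38e+04·0.000663/100 = 0.2241.
Step 4 — Bandwidth: Δω = ω₀/Q = 1.508e+05 rad/s; BW = Δω/(2π) = 2.401e+04 Hz.

(a) f₀ = 5380 Hz  (b) Q = 0.2241  (c) BW = 2.401e+04 Hz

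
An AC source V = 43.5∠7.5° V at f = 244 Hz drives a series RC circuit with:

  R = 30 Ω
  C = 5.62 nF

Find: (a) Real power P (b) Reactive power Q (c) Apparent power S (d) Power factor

Step 1 — Angular frequency: ω = 2π·f = 2π·244 = 1533 rad/s.
Step 2 — Component impedances:
  R: Z = R = 30 Ω
  C: Z = 1/(jωC) = -j/(ω·C) = 0 - j1.161e+05 Ω
Step 3 — Series combination: Z_total = R + C = 30 - j1.161e+05 Ω = 1.161e+05∠-90.0° Ω.
Step 4 — Source phasor: V = 43.5∠7.5° V = 43.13 + j5.678 V.
Step 5 — Current: I = V / Z = -4.882e-05 + j0.0003716 A = 0.0003748∠97.5° A.
Step 6 — Complex power: S = V·I* = 4.214e-06 - j0.0163 VA.
Step 7 — Real power: P = Re(S) = 4.214e-06 W.
Step 8 — Reactive power: Q = Im(S) = -0.0163 VAR.
Step 9 — Apparent power: |S| = 0.0163 VA.
Step 10 — Power factor: PF = P/|S| = 0.0002585 (leading).

(a) P = 4.214e-06 W  (b) Q = -0.0163 VAR  (c) S = 0.0163 VA  (d) PF = 0.0002585 (leading)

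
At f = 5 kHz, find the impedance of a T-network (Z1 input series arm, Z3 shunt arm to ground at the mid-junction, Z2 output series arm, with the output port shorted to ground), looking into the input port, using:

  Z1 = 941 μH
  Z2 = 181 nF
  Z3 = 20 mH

Step 1 — Angular frequency: ω = 2π·f = 2π·5000 = 3.142e+04 rad/s.
Step 2 — Component impedances:
  Z1: Z = jωL = j·3.142e+04·0.000941 = 0 + j29.56 Ω
  Z2: Z = 1/(jωC) = -j/(ω·C) = 0 - j175.9 Ω
  Z3: Z = jωL = j·3.142e+04·0.02 = 0 + j628.3 Ω
Step 3 — With the output port shorted to ground, the output series arm Z2 runs from the junction to ground; the shunt arm Z3 also runs from the junction to ground. They appear in parallel: Z3 || Z2 = 0 - j244.2 Ω.
Step 4 — Series with input arm Z1: Z_in = Z1 + (Z3 || Z2) = 0 - j214.7 Ω = 214.7∠-90.0° Ω.

Z = 0 - j214.7 Ω = 214.7∠-90.0° Ω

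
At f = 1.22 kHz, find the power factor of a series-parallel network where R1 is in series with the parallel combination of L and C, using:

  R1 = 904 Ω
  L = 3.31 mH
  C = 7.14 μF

Step 1 — Angular frequency: ω = 2π·f = 2π·1220 = 7665 rad/s.
Step 2 — Component impedances:
  R1: Z = R = 904 Ω
  L: Z = jωL = j·7665·0.00331 = 0 + j25.37 Ω
  C: Z = 1/(jωC) = -j/(ω·C) = 0 - j18.27 Ω
Step 3 — Parallel branch: L || C = 1/(1/L + 1/C) = 0 - j65.28 Ω.
Step 4 — Series with R1: Z_total = R1 + (L || C) = 904 - j65.28 Ω = 906.4∠-4.1° Ω.
Step 5 — Power factor: PF = cos(φ) = Re(Z)/|Z| = 904/906.4 = 0.9974.
Step 6 — Type: Im(Z) = -65.28 ⇒ leading (phase φ = -4.1°).

PF = 0.9974 (leading, φ = -4.1°)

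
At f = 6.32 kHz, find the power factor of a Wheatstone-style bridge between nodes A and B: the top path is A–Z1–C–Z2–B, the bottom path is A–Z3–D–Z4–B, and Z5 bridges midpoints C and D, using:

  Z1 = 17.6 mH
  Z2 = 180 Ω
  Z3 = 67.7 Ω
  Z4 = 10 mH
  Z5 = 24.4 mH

Step 1 — Angular frequency: ω = 2π·f = 2π·6320 = 3.971e+04 rad/s.
Step 2 — Component impedances:
  Z1: Z = jωL = j·3.971e+04·0.0176 = 0 + j698.9 Ω
  Z2: Z = R = 180 Ω
  Z3: Z = R = 67.7 Ω
  Z4: Z = jωL = j·3.971e+04·0.01 = 0 + j397.1 Ω
  Z5: Z = jωL = j·3.971e+04·0.0244 = 0 + j968.9 Ω
Step 3 — Bridge requires nodal analysis (the Z5 bridge couples midpoints C and D, so the two paths cannot be reduced to a simple series/parallel combination). Setting node B to ground and injecting 1 A at node A, the 3-node admittance system at A, C, D solves to V_A = Z_AB = 77.41 + j206.5 Ω = 220.6∠69.5° Ω.
Step 4 — Power factor: PF = cos(φ) = Re(Z)/|Z| = 77.41/220.6 = 0.3509.
Step 5 — Type: Im(Z) = 206.5 ⇒ lagging (phase φ = 69.5°).

PF = 0.3509 (lagging, φ = 69.5°)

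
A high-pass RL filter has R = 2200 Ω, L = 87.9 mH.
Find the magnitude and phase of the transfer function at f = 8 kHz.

Step 1 — Angular frequency: ω = 2π·8000 = 5.027e+04 rad/s.
Step 2 — Transfer function: H(jω) = jωL/(R + jωL).
Step 3 — Numerator jωL = j·4418; denominator R + jωL = 2200 + j4418.
Step 4 — H = 0.8013 + j0.399.
Step 5 — Magnitude: |H| = 0.8952 (-1.0 dB); phase: φ = 26.5°.

|H| = 0.8952 (-1.0 dB), φ = 26.5°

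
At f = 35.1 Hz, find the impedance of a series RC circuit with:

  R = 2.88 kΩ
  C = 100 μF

Step 1 — Angular frequency: ω = 2π·f = 2π·35.1 = 220.5 rad/s.
Step 2 — Component impedances:
  R: Z = R = 2880 Ω
  C: Z = 1/(jωC) = -j/(ω·C) = 0 - j45.34 Ω
Step 3 — Series combination: Z_total = R + C = 2880 - j45.34 Ω = 2880∠-0.9° Ω.

Z = 2880 - j45.34 Ω = 2880∠-0.9° Ω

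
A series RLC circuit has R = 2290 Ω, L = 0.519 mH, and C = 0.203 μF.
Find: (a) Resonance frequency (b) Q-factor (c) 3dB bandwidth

Step 1 — Resonance: ω₀ = 1/√(LC) = 1/√(0.000519·2.03e-07) = 9.742e+04 rad/s.
Step 2 — f₀ = ω₀/(2π) = 1.551e+04 Hz.
Step 3 — Series Q: Q = ω₀L/R = 9.742e+04·0.000519/2290 = 0.02208.
Step 4 — Bandwidth: Δω = ω₀/Q = 4.412e+06 rad/s; BW = Δω/(2π) = 7.022e+05 Hz.

(a) f₀ = 1.551e+04 Hz  (b) Q = 0.02208  (c) BW = 7.022e+05 Hz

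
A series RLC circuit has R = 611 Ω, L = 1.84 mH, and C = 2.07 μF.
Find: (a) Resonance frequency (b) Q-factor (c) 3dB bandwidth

Step 1 — Resonance condition Im(Z)=0 gives ω₀ = 1/√(LC).
Step 2 — ω₀ = 1/√(0.00184·2.07e-06) = 1.62e+04 rad/s.
Step 3 — f₀ = ω₀/(2π) = 2579 Hz.
Step 4 — Series Q: Q = ω₀L/R = 1.62e+04·0.00184/611 = 0.0488.
Step 5 — 3dB bandwidth: Δω = ω₀/Q = 3.321e+05 rad/s; BW = Δω/(2π) = 5.285e+04 Hz.

(a) f₀ = 2579 Hz  (b) Q = 0.0488  (c) BW = 5.285e+04 Hz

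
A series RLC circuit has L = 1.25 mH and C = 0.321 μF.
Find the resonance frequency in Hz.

Step 1 — Resonance condition Im(Z)=0 gives ω₀ = 1/√(LC).
Step 2 — ω₀ = 1/√(0.00125·3.21e-07) = 4.992e+04 rad/s.
Step 3 — f₀ = ω₀/(2π) = 7945 Hz.

f₀ = 7945 Hz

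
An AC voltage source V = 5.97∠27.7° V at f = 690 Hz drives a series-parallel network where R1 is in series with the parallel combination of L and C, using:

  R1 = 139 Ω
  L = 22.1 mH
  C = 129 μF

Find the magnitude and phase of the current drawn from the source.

Step 1 — Angular frequency: ω = 2π·f = 2π·690 = 4335 rad/s.
Step 2 — Component impedances:
  R1: Z = R = 139 Ω
  L: Z = jωL = j·4335·0.0221 = 0 + j95.81 Ω
  C: Z = 1/(jωC) = -j/(ω·C) = 0 - j1.788 Ω
Step 3 — Parallel branch: L || C = 1/(1/L + 1/C) = 0 - j1.822 Ω.
Step 4 — Series with R1: Z_total = R1 + (L || C) = 139 - j1.822 Ω = 139∠-0.8° Ω.
Step 5 — Source phasor: V = 5.97∠27.7° V = 5.286 + j2.775 V.
Step 6 — Ohm's law: I = V / Z_total = (5.286 + j2.775) / (139 - j1.822) = 0.03776 + j0.02046 A.
Step 7 — Convert to polar: |I| = 0.04295 A, ∠I = 28.5°.

I = 0.04295∠28.5° A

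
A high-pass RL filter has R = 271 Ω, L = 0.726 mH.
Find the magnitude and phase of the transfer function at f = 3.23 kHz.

Step 1 — Angular frequency: ω = 2π·3230 = 2.029e+04 rad/s.
Step 2 — Transfer function: H(jω) = jωL/(R + jωL).
Step 3 — Numerator jωL = j·14.73; denominator R + jωL = 271 + j14.73.
Step 4 — H = 0.002947 + j0.05421.
Step 5 — Magnitude: |H| = 0.05429 (-25.3 dB); phase: φ = 86.9°.

|H| = 0.05429 (-25.3 dB), φ = 86.9°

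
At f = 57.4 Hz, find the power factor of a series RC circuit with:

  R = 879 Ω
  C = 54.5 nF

Step 1 — Angular frequency: ω = 2π·f = 2π·57.4 = 360.7 rad/s.
Step 2 — Component impedances:
  R: Z = R = 879 Ω
  C: Z = 1/(jωC) = -j/(ω·C) = 0 - j5.088e+04 Ω
Step 3 — Series combination: Z_total = R + C = 879 - j5.088e+04 Ω = 5.088e+04∠-89.0° Ω.
Step 4 — Power factor: PF = cos(φ) = Re(Z)/|Z| = 879/50883 = 0.01727.
Step 5 — Type: Im(Z) = -5.088e+04 ⇒ leading (phase φ = -89.0°).

PF = 0.01727 (leading, φ = -89.0°)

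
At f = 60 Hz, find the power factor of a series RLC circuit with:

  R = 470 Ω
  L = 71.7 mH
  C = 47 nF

Step 1 — Angular frequency: ω = 2π·f = 2π·60 = 377 rad/s.
Step 2 — Component impedances:
  R: Z = R = 470 Ω
  L: Z = jωL = j·377·0.0717 = 0 + j27.03 Ω
  C: Z = 1/(jωC) = -j/(ω·C) = 0 - j5.644e+04 Ω
Step 3 — Series combination: Z_total = R + L + C = 470 - j5.641e+04 Ω = 5.641e+04∠-89.5° Ω.
Step 4 — Power factor: PF = cos(φ) = Re(Z)/|Z| = 470/56413 = 0.008331.
Step 5 — Type: Im(Z) = -5.641e+04 ⇒ leading (phase φ = -89.5°).

PF = 0.008331 (leading, φ = -89.5°)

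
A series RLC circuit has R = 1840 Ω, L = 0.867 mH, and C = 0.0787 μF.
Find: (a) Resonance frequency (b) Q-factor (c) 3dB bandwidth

Step 1 — Resonance: ω₀ = 1/√(LC) = 1/√(0.000867·7.87e-08) = 1.211e+05 rad/s.
Step 2 — f₀ = ω₀/(2π) = 1.927e+04 Hz.
Step 3 — Series Q: Q = ω₀L/R = 1.211e+05·0.000867/1840 = 0.05704.
Step 4 — Bandwidth: Δω = ω₀/Q = 2.122e+06 rad/s; BW = Δω/(2π) = 3.378e+05 Hz.

(a) f₀ = 1.927e+04 Hz  (b) Q = 0.05704  (c) BW = 3.378e+05 Hz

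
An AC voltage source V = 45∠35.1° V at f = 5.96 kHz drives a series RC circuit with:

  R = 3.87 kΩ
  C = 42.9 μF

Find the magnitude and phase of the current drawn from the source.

Step 1 — Angular frequency: ω = 2π·f = 2π·5960 = 3.745e+04 rad/s.
Step 2 — Component impedances:
  R: Z = R = 3870 Ω
  C: Z = 1/(jωC) = -j/(ω·C) = 0 - j0.6225 Ω
Step 3 — Series combination: Z_total = R + C = 3870 - j0.6225 Ω = 3870∠-0.0° Ω.
Step 4 — Source phasor: V = 45∠35.1° V = 36.82 + j25.88 V.
Step 5 — Ohm's law: I = V / Z_total = (36.82 + j25.88) / (3870 - j0.6225) = 0.009512 + j0.006688 A.
Step 6 — Convert to polar: |I| = 0.01163 A, ∠I = 35.1°.

I = 0.01163∠35.1° A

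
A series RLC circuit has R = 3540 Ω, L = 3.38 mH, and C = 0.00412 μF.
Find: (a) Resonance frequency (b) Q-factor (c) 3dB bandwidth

Step 1 — Resonance: ω₀ = 1/√(LC) = 1/√(0.00338·4.12e-09) = 2.68e+05 rad/s.
Step 2 — f₀ = ω₀/(2π) = 4.265e+04 Hz.
Step 3 — Series Q: Q = ω₀L/R = 2.68e+05·0.00338/3540 = 0.2559.
Step 4 — Bandwidth: Δω = ω₀/Q = 1.047e+06 rad/s; BW = Δω/(2π) = 1.667e+05 Hz.

(a) f₀ = 4.265e+04 Hz  (b) Q = 0.2559  (c) BW = 1.667e+05 Hz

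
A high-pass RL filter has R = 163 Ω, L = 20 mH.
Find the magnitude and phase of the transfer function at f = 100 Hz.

Step 1 — Angular frequency: ω = 2π·100 = 628.3 rad/s.
Step 2 — Transfer function: H(jω) = jωL/(R + jωL).
Step 3 — Numerator jωL = j·12.57; denominator R + jωL = 163 + j12.57.
Step 4 — H = 0.005908 + j0.07664.
Step 5 — Magnitude: |H| = 0.07687 (-22.3 dB); phase: φ = 85.6°.

|H| = 0.07687 (-22.3 dB), φ = 85.6°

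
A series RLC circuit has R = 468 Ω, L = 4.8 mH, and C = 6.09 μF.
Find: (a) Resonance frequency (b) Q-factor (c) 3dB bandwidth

Step 1 — Resonance condition Im(Z)=0 gives ω₀ = 1/√(LC).
Step 2 — ω₀ = 1/√(0.0048·6.09e-06) = 5849 rad/s.
Step 3 — f₀ = ω₀/(2π) = 930.9 Hz.
Step 4 — Series Q: Q = ω₀L/R = 5849·0.0048/468 = 0.05999.
Step 5 — 3dB bandwidth: Δω = ω₀/Q = 9.75e+04 rad/s; BW = Δω/(2π) = 1.552e+04 Hz.

(a) f₀ = 930.9 Hz  (b) Q = 0.05999  (c) BW = 1.552e+04 Hz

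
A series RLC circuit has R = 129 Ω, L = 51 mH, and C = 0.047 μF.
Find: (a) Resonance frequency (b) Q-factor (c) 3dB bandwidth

Step 1 — Resonance condition Im(Z)=0 gives ω₀ = 1/√(LC).
Step 2 — ω₀ = 1/√(0.051·4.7e-08) = 2.043e+04 rad/s.
Step 3 — f₀ = ω₀/(2π) = 3251 Hz.
Step 4 — Series Q: Q = ω₀L/R = 2.043e+04·0.051/129 = 8.075.
Step 5 — 3dB bandwidth: Δω = ω₀/Q = 2529 rad/s; BW = Δω/(2π) = 402.6 Hz.

(a) f₀ = 3251 Hz  (b) Q = 8.075  (c) BW = 402.6 Hz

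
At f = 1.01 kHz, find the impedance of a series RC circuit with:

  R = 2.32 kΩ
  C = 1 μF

Step 1 — Angular frequency: ω = 2π·f = 2π·1010 = 6346 rad/s.
Step 2 — Component impedances:
  R: Z = R = 2320 Ω
  C: Z = 1/(jωC) = -j/(ω·C) = 0 - j157.6 Ω
Step 3 — Series combination: Z_total = R + C = 2320 - j157.6 Ω = 2325∠-3.9° Ω.

Z = 2320 - j157.6 Ω = 2325∠-3.9° Ω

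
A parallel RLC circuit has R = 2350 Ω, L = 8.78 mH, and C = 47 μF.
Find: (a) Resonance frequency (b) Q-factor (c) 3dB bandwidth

Step 1 — Resonance: ω₀ = 1/√(LC) = 1/√(0.00878·4.7e-05) = 1557 rad/s.
Step 2 — f₀ = ω₀/(2π) = 247.8 Hz.
Step 3 — Parallel Q: Q = R/(ω₀L) = 2350/(1557·0.00878) = 171.9.
Step 4 — Bandwidth: Δω = ω₀/Q = 9.054 rad/s; BW = Δω/(2π) = 1.441 Hz.

(a) f₀ = 247.8 Hz  (b) Q = 171.9  (c) BW = 1.441 Hz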